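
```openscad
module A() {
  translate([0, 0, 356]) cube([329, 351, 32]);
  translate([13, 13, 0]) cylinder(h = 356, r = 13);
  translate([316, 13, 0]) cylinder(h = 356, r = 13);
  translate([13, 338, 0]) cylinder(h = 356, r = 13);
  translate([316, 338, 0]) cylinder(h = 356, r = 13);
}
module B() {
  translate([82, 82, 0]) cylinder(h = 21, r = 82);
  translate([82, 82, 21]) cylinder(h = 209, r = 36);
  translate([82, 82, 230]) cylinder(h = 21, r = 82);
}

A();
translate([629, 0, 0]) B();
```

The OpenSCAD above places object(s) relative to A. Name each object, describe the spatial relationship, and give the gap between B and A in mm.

A is a stool. B is a spool. The spool is on the floor beside the stool on its +x side. The gap between the spool and the stool is 300 mm.

The spool's nearest face is 300 mm from the stool's +x face.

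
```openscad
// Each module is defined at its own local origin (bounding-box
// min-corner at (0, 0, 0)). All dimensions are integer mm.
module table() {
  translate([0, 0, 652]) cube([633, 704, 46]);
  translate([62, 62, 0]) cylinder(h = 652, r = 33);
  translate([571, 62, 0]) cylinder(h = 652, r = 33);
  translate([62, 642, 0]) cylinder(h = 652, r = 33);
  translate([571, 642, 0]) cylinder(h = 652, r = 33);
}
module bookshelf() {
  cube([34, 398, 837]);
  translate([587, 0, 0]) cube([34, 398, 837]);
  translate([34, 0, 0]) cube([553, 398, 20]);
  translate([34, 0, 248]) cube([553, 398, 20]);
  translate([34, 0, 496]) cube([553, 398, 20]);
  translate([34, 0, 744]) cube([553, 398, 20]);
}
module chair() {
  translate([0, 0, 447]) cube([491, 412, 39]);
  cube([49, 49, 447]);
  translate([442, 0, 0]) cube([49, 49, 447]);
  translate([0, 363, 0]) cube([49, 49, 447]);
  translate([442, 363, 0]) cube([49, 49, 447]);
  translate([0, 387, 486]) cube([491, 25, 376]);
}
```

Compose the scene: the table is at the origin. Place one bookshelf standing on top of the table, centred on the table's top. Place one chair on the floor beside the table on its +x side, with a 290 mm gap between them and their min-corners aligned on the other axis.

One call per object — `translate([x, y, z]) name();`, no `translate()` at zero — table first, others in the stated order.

table();
translate([6, 153, 698]) bookshelf();
translate([923, 0, 0]) chair();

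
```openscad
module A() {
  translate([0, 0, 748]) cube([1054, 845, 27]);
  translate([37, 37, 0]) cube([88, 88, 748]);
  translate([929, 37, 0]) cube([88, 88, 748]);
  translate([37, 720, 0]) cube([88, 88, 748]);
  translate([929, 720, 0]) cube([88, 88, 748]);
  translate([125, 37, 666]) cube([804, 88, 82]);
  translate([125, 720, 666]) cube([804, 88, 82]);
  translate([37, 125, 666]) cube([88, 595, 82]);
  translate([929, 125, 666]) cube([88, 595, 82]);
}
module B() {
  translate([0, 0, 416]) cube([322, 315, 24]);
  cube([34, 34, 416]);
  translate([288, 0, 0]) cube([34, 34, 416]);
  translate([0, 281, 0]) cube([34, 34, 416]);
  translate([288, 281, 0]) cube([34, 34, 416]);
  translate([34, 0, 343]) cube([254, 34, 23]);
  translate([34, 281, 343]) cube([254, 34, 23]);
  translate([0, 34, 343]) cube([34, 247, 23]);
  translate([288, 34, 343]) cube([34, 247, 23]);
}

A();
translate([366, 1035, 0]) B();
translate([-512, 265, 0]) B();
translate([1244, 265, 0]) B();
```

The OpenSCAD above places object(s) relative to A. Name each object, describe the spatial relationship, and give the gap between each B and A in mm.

Each stool's nearest face is 190 mm from the table's bounding box.

A is a table. B is a stool. Three stools sit around the table at the +y, −x, +x sides. The gap between each stool and the table is 190 mm.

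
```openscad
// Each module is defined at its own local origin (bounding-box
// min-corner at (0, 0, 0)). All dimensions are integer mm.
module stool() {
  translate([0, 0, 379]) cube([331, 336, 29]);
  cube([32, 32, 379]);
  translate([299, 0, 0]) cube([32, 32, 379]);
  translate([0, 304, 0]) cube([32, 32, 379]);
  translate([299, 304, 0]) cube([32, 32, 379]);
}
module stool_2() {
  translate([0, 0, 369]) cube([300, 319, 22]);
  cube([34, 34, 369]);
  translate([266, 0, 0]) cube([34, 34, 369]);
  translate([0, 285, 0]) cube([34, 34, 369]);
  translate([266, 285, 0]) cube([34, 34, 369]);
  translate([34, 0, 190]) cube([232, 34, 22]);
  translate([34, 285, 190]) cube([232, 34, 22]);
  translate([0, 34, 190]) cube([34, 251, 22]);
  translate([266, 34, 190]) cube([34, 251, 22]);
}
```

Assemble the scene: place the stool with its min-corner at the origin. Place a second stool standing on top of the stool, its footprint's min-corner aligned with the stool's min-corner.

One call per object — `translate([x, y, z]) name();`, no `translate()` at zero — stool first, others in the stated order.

stool();
translate([0, 0, 408]) stool_2();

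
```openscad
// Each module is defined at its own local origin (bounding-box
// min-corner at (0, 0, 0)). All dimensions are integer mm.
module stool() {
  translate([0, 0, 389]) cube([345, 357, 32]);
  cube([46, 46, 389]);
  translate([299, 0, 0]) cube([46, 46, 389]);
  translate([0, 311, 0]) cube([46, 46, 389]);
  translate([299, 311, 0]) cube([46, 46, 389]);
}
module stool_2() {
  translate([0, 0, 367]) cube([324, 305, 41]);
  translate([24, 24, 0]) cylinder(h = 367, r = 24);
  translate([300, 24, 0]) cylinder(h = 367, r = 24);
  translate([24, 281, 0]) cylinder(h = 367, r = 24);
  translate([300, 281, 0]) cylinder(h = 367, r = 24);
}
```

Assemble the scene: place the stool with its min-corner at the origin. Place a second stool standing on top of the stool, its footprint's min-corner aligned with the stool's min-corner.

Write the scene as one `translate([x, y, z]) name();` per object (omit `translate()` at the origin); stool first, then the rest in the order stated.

stool();
translate([0, 0, 421]) stool_2();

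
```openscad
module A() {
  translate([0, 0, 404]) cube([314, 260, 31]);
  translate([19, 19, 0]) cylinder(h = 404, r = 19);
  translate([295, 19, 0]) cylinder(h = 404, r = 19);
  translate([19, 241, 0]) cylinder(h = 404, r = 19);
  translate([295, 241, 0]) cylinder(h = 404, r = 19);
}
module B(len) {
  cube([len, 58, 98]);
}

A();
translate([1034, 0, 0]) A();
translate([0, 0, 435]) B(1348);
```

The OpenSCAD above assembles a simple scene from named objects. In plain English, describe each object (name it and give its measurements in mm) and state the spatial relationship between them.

A is a four-legged stool. The seat is a 314×260×31 mm slab whose top surface is at z = 435 mm; four round legs, each 38 mm in diameter, run from the floor (z = 0) to the underside of the seat, each leg's axis is inset half a diameter from the nearest pair of seat edges (so the leg's bounding box is flush with the corner).

B is a rectangular beam 1348 mm long (x), 58 mm deep (y), 98 mm thick (z).

The beam spans the tops of two stools placed 720 mm apart, resting at z = 435 mm.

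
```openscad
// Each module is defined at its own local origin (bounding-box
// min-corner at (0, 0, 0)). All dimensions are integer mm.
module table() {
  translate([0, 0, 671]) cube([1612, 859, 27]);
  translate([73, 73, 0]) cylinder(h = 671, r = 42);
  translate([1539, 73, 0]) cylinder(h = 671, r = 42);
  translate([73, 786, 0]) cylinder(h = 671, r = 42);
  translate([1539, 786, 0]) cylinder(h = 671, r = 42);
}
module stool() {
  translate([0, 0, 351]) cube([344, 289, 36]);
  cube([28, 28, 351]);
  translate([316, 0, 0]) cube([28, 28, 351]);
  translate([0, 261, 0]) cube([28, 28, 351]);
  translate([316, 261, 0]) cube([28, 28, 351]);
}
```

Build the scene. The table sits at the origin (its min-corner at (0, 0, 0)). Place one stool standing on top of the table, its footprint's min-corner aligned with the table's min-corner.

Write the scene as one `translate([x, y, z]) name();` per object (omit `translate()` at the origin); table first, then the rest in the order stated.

table();
translate([0, 0, 698]) stool();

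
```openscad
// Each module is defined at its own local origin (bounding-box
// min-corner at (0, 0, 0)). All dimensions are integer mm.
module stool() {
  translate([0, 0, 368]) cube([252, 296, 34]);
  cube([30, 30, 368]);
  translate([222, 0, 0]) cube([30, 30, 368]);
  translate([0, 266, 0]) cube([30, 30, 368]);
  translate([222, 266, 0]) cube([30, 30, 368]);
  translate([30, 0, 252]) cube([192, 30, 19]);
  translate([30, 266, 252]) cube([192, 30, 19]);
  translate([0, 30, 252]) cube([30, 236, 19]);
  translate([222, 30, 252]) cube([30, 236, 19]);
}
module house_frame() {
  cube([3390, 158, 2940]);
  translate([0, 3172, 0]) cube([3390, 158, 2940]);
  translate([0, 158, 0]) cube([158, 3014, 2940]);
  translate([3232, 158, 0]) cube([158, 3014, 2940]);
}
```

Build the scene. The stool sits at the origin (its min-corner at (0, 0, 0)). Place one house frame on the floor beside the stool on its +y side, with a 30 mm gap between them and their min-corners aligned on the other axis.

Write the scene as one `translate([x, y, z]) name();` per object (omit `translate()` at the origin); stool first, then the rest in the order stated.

stool();
translate([0, 326, 0]) house_frame();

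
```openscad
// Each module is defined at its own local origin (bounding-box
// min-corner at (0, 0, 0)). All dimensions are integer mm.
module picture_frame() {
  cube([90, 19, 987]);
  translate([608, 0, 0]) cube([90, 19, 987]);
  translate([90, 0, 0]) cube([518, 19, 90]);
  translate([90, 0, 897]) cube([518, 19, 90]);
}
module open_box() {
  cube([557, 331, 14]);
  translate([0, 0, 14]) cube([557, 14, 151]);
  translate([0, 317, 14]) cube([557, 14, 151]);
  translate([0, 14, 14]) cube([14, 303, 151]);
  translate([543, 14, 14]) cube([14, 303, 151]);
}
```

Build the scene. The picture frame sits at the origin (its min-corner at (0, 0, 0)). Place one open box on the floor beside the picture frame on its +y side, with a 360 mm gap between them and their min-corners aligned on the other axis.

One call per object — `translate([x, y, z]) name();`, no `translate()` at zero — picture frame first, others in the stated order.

picture_frame();
translate([0, 379, 0]) open_box();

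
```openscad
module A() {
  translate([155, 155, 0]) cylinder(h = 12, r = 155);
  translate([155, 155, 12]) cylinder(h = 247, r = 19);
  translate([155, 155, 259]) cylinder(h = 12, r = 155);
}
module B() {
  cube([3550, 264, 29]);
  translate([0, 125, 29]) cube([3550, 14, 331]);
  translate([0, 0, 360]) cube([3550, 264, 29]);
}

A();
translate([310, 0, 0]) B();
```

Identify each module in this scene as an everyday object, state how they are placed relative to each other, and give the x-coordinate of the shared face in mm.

The spool's +x face and the I-beam's −x face are both at x = 310 mm.

A is a spool. B is an I-beam. The I-beam is against the spool's +x side, with their −y faces flush. The x-coordinate of the shared face is 310 mm.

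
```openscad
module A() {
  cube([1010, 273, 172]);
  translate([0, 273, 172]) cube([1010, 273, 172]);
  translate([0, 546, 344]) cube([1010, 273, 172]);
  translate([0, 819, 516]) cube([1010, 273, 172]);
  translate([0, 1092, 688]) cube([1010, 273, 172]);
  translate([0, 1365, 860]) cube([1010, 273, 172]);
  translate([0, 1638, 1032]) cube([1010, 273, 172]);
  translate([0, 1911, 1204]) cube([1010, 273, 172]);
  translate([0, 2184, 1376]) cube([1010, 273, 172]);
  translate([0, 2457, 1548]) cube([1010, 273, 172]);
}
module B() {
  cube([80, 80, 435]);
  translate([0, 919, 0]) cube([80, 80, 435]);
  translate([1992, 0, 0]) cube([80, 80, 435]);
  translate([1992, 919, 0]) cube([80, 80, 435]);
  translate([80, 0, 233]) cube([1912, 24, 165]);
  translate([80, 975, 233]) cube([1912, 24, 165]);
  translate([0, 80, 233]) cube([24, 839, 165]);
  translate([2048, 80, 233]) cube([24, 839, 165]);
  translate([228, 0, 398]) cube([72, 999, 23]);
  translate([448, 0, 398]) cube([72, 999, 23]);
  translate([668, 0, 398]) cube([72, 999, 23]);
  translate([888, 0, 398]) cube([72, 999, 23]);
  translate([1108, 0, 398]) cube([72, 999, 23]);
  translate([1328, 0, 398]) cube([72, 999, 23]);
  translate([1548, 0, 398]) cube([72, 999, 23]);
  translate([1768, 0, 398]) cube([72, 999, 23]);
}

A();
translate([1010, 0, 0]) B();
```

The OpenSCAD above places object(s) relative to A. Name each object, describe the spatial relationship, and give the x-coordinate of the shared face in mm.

A is a staircase. B is a bed frame. The bed frame is against the staircase's +x side, with their −y faces flush. The x-coordinate of the shared face is 1010 mm.

The staircase's +x face and the bed frame's −x face are both at x = 1010 mm.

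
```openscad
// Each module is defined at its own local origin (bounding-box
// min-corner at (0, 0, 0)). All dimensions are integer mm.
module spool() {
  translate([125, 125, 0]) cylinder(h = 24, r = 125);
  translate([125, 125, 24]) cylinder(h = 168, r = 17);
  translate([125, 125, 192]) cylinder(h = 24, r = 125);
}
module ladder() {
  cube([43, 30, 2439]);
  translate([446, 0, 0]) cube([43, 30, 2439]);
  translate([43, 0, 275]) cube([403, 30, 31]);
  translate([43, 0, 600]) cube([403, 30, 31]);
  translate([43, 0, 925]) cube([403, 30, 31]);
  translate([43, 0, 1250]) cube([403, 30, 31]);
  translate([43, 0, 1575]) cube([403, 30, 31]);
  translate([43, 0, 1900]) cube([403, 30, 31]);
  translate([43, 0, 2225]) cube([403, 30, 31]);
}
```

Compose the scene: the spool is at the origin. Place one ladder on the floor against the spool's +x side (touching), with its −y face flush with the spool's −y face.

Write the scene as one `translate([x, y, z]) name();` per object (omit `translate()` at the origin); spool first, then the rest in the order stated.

spool();
translate([250, 0, 0]) ladder();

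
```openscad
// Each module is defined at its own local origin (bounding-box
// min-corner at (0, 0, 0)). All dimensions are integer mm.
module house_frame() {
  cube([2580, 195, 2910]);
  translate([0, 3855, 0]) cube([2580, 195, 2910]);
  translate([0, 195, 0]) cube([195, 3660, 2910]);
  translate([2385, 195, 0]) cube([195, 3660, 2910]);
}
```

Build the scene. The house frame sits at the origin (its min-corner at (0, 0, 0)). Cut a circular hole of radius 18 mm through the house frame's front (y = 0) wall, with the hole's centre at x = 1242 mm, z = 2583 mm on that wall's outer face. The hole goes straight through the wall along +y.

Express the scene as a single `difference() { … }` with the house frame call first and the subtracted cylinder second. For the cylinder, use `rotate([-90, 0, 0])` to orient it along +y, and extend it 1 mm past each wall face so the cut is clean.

difference() {
  house_frame();
  translate([1242, -1, 2583]) rotate([-90, 0, 0]) cylinder(h = 197, r = 18);
}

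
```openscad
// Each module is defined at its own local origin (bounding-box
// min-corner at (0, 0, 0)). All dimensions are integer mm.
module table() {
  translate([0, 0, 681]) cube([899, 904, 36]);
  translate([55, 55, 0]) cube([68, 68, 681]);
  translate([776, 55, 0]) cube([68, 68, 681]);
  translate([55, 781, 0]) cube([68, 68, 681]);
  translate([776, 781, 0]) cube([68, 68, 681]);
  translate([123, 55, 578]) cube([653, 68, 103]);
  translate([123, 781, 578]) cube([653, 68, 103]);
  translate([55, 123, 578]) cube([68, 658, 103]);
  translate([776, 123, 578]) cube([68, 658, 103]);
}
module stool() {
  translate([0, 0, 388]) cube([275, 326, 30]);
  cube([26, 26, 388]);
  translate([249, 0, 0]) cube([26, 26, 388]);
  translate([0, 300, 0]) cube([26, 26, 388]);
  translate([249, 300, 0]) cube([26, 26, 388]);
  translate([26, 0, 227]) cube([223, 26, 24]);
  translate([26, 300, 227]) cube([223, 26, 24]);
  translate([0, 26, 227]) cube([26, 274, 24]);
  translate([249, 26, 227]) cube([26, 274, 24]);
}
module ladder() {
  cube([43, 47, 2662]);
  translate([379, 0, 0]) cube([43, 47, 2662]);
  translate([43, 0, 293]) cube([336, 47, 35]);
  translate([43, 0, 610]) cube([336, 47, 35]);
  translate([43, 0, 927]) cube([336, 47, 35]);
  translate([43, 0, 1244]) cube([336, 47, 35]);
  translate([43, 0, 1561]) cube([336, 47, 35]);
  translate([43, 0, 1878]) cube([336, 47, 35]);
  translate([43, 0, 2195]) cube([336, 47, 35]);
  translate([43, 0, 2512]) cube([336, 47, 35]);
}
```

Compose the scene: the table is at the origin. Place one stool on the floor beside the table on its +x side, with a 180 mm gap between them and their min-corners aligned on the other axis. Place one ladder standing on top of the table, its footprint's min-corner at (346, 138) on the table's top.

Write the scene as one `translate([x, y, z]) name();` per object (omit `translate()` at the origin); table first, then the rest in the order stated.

table();
translate([1079, 0, 0]) stool();
translate([346, 138, 717]) ladder();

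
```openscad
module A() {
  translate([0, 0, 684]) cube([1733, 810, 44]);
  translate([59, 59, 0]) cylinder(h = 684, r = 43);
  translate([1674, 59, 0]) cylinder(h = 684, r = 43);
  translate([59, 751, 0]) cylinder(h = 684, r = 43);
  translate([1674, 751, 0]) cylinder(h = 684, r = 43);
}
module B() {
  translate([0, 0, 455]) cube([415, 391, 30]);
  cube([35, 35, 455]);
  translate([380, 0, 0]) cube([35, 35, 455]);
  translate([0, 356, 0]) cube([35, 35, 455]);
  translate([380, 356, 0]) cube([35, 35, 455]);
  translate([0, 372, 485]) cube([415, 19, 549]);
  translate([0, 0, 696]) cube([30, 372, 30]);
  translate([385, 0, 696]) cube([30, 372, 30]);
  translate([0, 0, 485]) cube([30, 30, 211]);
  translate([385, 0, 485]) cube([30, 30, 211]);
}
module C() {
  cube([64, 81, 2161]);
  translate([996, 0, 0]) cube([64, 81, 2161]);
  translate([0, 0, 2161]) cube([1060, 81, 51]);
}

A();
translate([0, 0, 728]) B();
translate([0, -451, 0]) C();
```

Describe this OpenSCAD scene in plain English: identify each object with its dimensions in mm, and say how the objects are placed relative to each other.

A is a rectangular dining table. The top is 1733×810×44 mm with its upper surface at z = 728 mm. It stands on four round legs of 86 mm diameter, each leg's bounding box inset 16 mm from the nearest pair of top edges, running from the floor to the underside of the top.

B is a chair: 415×391 mm seat, 30 mm thick, top at z = 485 mm, on four 35 mm square corner legs flush with the seat edges. A 19 mm thick backrest slab spans the full seat width, extending 549 mm above the seat top, its back face flush with the seat's +y edge. Two armrests of 30×30 mm section run along each side from the seat's front edge to the front of the backrest, top faces 241 mm above the seat top and outer faces flush with the seat's x-edges; a 30×30 mm post under the front of each armrest stands on the seat at the front corner.

C is a rectangular door frame: two vertical jambs of 64×81 mm section, 2161 mm tall, with a clear opening 932 mm wide between their inner faces. A header 51 mm tall and 81 mm deep lies on top of the jambs and spans the full outside width.

The chair is on top of the table. The door frame is on the floor beside the table on its −y side.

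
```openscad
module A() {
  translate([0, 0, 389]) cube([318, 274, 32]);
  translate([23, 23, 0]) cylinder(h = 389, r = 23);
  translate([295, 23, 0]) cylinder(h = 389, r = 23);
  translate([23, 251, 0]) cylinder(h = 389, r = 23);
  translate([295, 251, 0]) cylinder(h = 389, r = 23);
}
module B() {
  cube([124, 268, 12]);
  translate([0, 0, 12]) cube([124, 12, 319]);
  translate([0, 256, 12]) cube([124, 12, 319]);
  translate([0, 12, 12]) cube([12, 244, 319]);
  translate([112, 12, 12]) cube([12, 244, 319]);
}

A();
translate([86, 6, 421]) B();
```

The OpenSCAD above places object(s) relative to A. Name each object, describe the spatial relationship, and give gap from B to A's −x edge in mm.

A is a stool. B is an open box. The open box is on top of the stool. The gap from the open box to the stool's −x edge is 86 mm.

The open box's min-x is at 86; the stool's min-x is 0; gap = 86 mm.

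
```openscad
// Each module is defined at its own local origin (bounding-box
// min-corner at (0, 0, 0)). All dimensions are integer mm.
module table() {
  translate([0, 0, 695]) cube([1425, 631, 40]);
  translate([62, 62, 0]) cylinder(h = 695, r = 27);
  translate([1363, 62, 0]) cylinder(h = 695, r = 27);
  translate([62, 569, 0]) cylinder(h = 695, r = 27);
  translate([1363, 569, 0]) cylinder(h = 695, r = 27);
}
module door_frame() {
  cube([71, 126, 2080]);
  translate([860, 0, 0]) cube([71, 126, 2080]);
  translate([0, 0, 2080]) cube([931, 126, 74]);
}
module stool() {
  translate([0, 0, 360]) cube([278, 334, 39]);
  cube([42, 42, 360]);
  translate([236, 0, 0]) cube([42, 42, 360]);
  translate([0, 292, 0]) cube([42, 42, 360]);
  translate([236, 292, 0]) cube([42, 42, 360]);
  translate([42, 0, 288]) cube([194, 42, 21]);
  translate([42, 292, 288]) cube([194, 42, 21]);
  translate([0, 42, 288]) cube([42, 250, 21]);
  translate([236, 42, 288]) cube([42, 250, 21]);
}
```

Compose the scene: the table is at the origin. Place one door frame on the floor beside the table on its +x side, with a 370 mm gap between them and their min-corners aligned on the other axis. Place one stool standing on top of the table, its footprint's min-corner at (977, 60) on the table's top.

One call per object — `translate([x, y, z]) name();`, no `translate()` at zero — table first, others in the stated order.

table();
translate([1795, 0, 0]) door_frame();
translate([977, 60, 735]) stool();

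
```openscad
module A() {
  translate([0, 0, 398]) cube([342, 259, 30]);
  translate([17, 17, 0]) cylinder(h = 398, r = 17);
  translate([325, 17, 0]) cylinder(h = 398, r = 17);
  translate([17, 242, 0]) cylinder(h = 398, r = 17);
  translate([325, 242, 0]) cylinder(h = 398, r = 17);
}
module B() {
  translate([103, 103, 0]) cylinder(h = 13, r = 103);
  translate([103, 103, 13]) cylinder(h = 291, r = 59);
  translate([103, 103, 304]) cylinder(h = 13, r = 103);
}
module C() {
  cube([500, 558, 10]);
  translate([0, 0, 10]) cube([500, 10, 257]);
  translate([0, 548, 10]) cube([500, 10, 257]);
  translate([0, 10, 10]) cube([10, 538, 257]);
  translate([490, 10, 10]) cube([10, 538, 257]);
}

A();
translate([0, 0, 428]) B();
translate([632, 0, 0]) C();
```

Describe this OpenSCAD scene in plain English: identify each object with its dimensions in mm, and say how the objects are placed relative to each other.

A is a simple wooden stool: a rectangular seat 342 mm (x) by 259 mm (y), 30 mm thick, top face at z = 428 mm, on four round legs, each 34 mm in diameter. The legs rest on z = 0, each leg's axis is inset half a diameter from the nearest pair of seat edges (so the leg's bounding box is flush with the corner).

B is a spool: two coaxial disc flanges of radius 103 mm and thickness 13 mm, joined by a core cylinder of radius 59 mm and height 291 mm. The lower flange rests on z = 0 and the three cylinders share a vertical axis.

C is an open storage box with external size 500×558×267 mm and wall thickness 10 mm (the base is also 10 mm thick). The base covers the whole footprint; the four walls stand on the base, with the y-facing walls full-width and the x-facing walls fitting between their inner faces.

The spool is on top of the stool. The open box is on the floor beside the stool on its +x side.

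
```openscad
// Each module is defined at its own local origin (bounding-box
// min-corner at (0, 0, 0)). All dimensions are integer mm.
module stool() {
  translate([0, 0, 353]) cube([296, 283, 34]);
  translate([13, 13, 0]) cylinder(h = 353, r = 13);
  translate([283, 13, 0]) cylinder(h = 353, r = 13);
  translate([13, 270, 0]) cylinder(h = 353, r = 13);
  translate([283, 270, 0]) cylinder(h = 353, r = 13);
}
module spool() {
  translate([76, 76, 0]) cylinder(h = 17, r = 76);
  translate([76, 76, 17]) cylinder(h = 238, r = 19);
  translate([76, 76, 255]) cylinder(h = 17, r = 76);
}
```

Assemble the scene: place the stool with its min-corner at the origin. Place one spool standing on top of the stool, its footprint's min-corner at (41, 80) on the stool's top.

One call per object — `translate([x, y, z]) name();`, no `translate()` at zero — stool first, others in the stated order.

stool();
translate([41, 80, 387]) spool();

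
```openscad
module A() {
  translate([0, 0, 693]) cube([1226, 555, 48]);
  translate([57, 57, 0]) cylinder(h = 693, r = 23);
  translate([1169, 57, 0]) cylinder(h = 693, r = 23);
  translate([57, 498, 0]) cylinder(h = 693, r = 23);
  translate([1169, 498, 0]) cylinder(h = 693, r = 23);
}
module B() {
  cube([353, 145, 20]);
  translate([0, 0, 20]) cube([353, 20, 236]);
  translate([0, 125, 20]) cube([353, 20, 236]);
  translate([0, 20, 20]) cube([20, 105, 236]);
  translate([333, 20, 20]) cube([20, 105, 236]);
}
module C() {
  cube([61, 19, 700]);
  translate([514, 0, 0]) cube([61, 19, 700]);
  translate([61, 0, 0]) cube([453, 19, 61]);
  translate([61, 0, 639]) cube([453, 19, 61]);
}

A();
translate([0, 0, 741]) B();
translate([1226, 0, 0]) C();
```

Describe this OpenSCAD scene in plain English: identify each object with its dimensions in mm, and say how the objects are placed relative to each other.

A is a rectangular dining table. The top is 1226×555×48 mm with its upper surface at z = 741 mm. It stands on four round legs of 46 mm diameter, each leg's bounding box inset 34 mm from the nearest pair of top edges, running from the floor to the underside of the top.

B is an open storage box with external size 353×145×256 mm and wall thickness 20 mm (the base is also 20 mm thick). The base covers the whole footprint; the four walls stand on the base, with the y-facing walls full-width and the x-facing walls fitting between their inner faces.

C is a rectangular picture frame lying in the x–z plane (depth along y). The opening is 453 mm wide (x) by 578 mm tall (z), surrounded by a border 61 mm wide on all four sides. The frame is 19 mm deep and is made of two full-height vertical stiles with two horizontal rails fitted between them.

The open box is on top of the table. The picture frame is against the table's +x side, with their −y faces flush.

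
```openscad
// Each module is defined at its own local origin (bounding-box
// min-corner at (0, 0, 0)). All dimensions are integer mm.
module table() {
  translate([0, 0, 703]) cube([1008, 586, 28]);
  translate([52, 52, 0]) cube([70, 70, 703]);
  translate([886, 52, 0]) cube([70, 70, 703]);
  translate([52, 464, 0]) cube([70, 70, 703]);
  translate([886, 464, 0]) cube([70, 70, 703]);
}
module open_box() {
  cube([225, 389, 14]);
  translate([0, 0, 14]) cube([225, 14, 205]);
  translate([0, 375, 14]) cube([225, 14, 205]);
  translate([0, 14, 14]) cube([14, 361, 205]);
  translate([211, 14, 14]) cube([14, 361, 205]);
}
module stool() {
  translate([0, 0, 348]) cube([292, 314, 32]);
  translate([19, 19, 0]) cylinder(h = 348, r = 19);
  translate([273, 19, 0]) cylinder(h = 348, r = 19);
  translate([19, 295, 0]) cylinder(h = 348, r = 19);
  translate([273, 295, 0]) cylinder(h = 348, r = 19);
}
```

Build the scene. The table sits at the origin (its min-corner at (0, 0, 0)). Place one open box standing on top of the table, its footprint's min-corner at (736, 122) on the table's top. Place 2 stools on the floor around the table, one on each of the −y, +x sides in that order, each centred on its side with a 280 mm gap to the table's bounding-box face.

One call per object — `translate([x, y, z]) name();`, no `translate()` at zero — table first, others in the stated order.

table();
translate([736, 122, 731]) open_box();
translate([358, -594, 0]) stool();
translate([1288, 136, 0]) stool();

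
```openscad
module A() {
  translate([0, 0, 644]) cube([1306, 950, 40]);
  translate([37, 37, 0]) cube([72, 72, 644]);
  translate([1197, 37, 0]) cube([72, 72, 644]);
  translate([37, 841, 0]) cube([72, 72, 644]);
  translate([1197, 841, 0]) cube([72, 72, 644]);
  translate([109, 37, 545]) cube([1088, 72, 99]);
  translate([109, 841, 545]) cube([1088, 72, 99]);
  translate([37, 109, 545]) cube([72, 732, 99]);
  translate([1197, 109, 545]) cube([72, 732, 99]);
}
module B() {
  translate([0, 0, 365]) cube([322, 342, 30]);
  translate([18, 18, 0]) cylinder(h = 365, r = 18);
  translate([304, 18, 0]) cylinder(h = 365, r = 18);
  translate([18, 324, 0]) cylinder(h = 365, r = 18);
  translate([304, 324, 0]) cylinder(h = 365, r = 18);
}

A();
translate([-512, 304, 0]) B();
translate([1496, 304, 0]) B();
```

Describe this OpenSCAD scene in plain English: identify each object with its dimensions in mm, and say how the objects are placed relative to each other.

A is a table with a 1306×950 mm rectangular top, 40 mm thick, top surface at z = 684 mm, supported by four 72×72 mm square legs, each inset 37 mm from the nearest pair of top edges, running from the floor. Four apron rails, 72 mm thick and 99 mm tall, run between adjacent legs with their top edges flush with the underside of the top and their outer faces flush with the legs' outer faces.

B is a simple wooden stool: a rectangular seat 322 mm (x) by 342 mm (y), 30 mm thick, top face at z = 395 mm, on four round legs, each 36 mm in diameter. The legs rest on z = 0, each leg's axis is inset half a diameter from the nearest pair of seat edges (so the leg's bounding box is flush with the corner).

Two stools sit around the table at the −x, +x sides.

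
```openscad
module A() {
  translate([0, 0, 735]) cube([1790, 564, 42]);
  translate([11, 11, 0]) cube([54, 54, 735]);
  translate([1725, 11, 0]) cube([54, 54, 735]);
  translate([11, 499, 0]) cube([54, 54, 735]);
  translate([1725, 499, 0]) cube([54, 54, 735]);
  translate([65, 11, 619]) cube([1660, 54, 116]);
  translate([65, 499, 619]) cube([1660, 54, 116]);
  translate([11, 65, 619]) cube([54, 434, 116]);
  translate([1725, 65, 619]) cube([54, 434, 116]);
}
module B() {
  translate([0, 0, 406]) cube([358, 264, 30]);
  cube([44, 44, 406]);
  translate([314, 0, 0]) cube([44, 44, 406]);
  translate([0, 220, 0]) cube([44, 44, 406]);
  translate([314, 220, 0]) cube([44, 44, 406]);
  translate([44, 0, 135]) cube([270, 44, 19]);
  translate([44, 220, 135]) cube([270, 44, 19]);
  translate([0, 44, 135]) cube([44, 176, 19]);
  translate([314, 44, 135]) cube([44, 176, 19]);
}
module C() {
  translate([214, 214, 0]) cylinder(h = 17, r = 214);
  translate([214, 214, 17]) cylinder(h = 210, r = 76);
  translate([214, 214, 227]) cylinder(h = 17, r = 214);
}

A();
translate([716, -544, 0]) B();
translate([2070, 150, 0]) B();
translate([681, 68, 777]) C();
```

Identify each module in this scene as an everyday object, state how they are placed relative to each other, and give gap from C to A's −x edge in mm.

The spool's min-x is at 681; the table's min-x is 0; gap = 681 mm.

A is a table. B is a stool. C is a spool. Two stools sit around the table at the −y, +x sides. The spool is on top of the table, centred. The gap from the spool to the table's −x edge is 681 mm.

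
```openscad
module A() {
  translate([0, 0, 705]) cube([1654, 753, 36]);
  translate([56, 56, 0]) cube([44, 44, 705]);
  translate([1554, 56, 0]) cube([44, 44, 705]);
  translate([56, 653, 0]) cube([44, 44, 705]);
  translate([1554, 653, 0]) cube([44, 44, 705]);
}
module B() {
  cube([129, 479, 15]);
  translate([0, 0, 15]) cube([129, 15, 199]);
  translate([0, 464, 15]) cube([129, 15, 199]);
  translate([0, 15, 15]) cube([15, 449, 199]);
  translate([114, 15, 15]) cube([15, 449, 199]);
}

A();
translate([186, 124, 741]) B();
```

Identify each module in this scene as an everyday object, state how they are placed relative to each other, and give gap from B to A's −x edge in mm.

The open box's min-x is at 186; the table's min-x is 0; gap = 186 mm.

A is a table. B is an open box. The open box is on top of the table. The gap from the open box to the table's −x edge is 186 mm.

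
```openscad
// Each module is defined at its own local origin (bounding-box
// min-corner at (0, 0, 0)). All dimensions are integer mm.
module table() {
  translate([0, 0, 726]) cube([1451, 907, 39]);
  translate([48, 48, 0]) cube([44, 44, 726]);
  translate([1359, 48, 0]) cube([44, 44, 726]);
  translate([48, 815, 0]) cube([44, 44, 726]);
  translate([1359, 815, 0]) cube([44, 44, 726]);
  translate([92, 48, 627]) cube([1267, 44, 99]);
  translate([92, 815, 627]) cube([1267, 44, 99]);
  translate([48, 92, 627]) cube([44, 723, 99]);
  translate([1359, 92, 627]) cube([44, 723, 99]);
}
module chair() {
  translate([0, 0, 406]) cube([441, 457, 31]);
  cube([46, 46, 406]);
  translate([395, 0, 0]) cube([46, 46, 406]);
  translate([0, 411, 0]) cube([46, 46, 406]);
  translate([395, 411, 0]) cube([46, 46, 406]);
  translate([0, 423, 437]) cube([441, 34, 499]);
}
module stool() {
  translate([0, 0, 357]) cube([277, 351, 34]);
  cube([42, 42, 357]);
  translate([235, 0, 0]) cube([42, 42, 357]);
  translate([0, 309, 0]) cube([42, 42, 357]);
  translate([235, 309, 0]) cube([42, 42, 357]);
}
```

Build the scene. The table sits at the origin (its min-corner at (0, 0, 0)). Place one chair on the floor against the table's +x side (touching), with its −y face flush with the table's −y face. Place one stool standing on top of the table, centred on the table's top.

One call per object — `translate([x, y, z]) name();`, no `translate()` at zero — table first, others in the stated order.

table();
translate([1451, 0, 0]) chair();
translate([587, 278, 765]) stool();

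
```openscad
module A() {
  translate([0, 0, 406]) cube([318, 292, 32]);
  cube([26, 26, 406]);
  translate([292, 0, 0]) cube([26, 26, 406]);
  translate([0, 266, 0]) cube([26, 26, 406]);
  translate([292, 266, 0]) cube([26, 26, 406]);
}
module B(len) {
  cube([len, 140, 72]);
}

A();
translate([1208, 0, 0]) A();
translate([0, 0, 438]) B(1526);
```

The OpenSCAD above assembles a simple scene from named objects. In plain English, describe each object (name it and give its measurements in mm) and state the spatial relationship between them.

A is a four-legged stool. The seat is a 318×292×32 mm slab whose top surface is at z = 438 mm; four square legs, each 26×26 mm in cross-section, run from the floor (z = 0) to the underside of the seat, each flush with a corner of the seat.

B is a rectangular beam 1526 mm long (x), 140 mm deep (y), 72 mm thick (z).

The beam spans the tops of two stools placed 890 mm apart, resting at z = 438 mm.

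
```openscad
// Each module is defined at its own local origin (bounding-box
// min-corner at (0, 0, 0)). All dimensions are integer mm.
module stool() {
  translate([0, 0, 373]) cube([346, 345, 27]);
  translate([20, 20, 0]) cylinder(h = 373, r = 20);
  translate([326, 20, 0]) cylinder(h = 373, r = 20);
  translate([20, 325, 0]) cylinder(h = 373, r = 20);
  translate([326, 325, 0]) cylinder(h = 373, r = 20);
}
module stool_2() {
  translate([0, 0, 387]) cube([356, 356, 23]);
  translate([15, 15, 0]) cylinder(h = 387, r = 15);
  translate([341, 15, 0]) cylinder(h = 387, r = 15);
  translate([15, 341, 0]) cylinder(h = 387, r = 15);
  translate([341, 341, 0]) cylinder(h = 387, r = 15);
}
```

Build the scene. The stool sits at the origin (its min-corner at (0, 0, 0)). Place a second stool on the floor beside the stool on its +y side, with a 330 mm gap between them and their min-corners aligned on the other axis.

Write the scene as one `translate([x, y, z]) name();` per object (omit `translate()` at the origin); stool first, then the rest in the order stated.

stool();
translate([0, 675, 0]) stool_2();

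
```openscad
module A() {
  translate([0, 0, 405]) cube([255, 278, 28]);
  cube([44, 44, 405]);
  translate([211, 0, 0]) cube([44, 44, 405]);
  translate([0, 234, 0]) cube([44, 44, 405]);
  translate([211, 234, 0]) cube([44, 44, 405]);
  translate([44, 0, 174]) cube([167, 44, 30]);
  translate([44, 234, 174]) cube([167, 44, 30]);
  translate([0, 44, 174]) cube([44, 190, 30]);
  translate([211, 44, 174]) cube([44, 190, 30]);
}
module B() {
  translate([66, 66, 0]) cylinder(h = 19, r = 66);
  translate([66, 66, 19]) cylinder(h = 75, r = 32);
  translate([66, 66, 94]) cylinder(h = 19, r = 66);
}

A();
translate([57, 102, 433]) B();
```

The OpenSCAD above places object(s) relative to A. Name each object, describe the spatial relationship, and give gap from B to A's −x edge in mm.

The spool's min-x is at 57; the stool's min-x is 0; gap = 57 mm.

A is a stool. B is a spool. The spool is on top of the stool. The gap from the spool to the stool's −x edge is 57 mm.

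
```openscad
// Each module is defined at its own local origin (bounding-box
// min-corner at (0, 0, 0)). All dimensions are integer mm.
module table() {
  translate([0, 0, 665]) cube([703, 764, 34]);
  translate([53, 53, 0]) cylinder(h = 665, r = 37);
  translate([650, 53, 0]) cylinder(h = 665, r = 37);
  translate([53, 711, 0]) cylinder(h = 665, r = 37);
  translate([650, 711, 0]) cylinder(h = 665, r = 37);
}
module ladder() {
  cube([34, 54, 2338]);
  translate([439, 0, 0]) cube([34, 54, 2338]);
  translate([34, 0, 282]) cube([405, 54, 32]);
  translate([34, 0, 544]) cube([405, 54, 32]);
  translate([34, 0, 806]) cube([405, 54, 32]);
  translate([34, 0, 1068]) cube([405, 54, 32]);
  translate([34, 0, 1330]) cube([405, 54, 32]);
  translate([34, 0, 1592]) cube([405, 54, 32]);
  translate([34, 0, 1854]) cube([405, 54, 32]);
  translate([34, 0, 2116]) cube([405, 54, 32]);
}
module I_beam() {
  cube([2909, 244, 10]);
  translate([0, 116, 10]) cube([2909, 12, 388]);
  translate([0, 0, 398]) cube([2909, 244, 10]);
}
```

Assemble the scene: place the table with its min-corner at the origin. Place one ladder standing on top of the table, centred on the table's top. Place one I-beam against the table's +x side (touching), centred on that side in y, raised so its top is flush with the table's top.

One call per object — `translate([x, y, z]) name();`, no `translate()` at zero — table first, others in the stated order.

table();
translate([115, 355, 699]) ladder();
translate([703, 260, 291]) I_beam();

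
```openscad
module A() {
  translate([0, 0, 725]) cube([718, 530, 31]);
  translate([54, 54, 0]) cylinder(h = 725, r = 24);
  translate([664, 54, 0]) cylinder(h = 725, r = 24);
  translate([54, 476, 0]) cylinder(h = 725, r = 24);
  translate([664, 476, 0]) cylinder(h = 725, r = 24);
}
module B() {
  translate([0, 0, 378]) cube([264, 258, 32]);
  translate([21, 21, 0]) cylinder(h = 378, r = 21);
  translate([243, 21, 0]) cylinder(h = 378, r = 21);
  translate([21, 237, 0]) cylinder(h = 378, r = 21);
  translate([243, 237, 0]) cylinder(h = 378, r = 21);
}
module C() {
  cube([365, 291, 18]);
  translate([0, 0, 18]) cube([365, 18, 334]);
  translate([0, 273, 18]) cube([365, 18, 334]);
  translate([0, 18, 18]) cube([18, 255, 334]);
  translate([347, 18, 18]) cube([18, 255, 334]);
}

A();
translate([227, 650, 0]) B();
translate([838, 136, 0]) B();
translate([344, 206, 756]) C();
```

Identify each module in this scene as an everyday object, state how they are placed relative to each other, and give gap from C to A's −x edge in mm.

The open box's min-x is at 344; the table's min-x is 0; gap = 344 mm.

A is a table. B is a stool. C is an open box. Two stools sit around the table at the +y, +x sides. The open box is on top of the table. The gap from the open box to the table's −x edge is 344 mm.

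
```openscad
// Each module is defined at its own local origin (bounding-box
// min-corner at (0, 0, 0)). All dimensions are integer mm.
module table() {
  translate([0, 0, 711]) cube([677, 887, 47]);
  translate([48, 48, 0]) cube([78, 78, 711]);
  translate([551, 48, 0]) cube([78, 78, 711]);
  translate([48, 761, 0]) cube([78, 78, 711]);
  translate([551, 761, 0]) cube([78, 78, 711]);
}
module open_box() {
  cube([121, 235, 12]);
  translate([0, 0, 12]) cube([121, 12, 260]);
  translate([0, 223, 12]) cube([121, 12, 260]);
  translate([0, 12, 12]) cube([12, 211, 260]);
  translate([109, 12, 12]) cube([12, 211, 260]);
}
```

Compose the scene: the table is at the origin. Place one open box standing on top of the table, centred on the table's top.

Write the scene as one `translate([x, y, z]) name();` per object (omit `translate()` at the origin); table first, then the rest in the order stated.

table();
translate([278, 326, 758]) open_box();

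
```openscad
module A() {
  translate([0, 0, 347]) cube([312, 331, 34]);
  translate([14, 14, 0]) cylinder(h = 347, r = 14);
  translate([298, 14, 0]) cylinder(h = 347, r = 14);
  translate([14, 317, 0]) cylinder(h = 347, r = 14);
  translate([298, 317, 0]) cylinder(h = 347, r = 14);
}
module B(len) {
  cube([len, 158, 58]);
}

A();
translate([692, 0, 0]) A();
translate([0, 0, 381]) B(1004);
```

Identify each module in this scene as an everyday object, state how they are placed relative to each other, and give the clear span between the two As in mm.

A is a stool. B is a beam. A beam spans the tops of two stools. The clear span between the two stools is 380 mm.

Second stool starts at x = 692; first ends at x = 312; clear span = 692 − 312 = 380 mm.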